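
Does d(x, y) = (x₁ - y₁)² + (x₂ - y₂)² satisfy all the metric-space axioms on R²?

No. The squared Euclidean distance fails the triangle inequality. Counterexample: x = (0, 0), y = (5, 2), z = (10, 4). d(x,z) = 10² + 4² = 116, but d(x,y) + d(y,z) = (5² + 2²) + (5² + 2²) = 29 + 29 = 58. Since 116 > 58, the triangle inequality is violated. (Note: √d, the ordinary Euclidean distance, IS a metric.)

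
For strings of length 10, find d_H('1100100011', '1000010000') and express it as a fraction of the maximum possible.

Differing positions: 2, 5, 6, 9, 10. Hamming distance = 5. The maximum possible Hamming distance for length-10 strings is 10, so d_H/10 = 5/10 = 0.5.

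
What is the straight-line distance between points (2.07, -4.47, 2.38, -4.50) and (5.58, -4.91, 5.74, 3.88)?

√(Σ(x_i - y_i)²) = √((2.07 - 5.58)² + (-4.47 - (-4.91))² + (2.38 - 5.74)² + (-4.5 - 3.88)²)
= √((-3.51)² + 0.44² + (-3.36)² + (-8.38)²) = √(12.3201 + 0.1936 + 11.2896 + 70.2244) = √94.0277 ≈ 9.6968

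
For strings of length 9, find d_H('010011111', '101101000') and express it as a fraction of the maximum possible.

Differing positions: 1, 2, 3, 4, 5, 7, 8, 9. Hamming distance = 8. The maximum possible Hamming distance for length-9 strings is 9, so d_H/9 = 8/9 ≈ 0.8889.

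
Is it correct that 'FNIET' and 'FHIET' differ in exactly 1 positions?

Differing positions: 2. Hamming distance = 1, so the claim is true.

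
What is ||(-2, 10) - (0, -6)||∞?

max(|x_i - y_i|) = max(|-2 - 0|, |10 - (-6)|) = max(2, 16) = 16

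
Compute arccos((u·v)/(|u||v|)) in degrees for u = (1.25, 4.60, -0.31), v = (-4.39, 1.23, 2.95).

With u = (1.25, 4.60, -0.31), v = (-4.39, 1.23, 2.95):
u·v = 1.25·(-4.39) + 4.6·1.23 + (-0.31)·2.95 = (-5.4875) + 5.658 + (-0.9145) = -0.744.
|u| = √(1.25² + 4.6² + (-0.31)²) = √(1.5625 + 21.16 + 0.0961) = √22.8186, |v| = √((-4.39)² + 1.23² + 2.95²) = √(19.2721 + 1.5129 + 8.7025) = √29.4875.
cos θ = (u·v)/(|u||v|) = -0.744/(√22.8186·√29.4875) ≈ -0.028682
θ = arccos(-0.028682) ≈ 91.64°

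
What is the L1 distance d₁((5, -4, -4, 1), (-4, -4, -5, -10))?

Σ|x_i - y_i| = |5 - (-4)| + |-4 - (-4)| + |-4 - (-5)| + |1 - (-10)| = 9 + 0 + 1 + 11 = 21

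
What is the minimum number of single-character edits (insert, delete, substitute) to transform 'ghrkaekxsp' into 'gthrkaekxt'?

Let D[i][j] be the edit distance between the first i characters of 'ghrkaekxsp' and the first j characters of 'gthrkaekxt', with D[i][0] = i, D[0][j] = j, and D[i][j] = D[i-1][j-1] if the characters match, else 1 + min(D[i-1][j], D[i][j-1], D[i-1][j-1]). Filling the table (rows: prefixes of 'ghrkaekxsp', columns: prefixes of 'gthrkaekxt'):
     ε  g  t  h  r  k  a  e  k  x  t
  ε  0  1  2  3  4  5  6  7  8  9 10
  g  1  0  1  2  3  4  5  6  7  8  9
  h  2  1  1  1  2  3  4  5  6  7  8
  r  3  2  2  2  1  2  3  4  5  6  7
  k  4  3  3  3  2  1  2  3  4  5  6
  a  5  4  4  4  3  2  1  2  3  4  5
  e  6  5  5  5  4  3  2  1  2  3  4
  k  7  6  6  6  5  4  3  2  1  2  3
  x  8  7  7  7  6  5  4  3  2  1  2
  s  9  8  8  8  7  6  5  4  3  2  2
  p 10  9  9  9  8  7  6  5  4  3  3
The bottom-right entry gives D[10][10] = 3, so no sequence of fewer than 3 edits works. Backtracking through the table gives one optimal edit sequence (3 edits):
  ghrkaekxsp → gthrkaekxsp (ins t @2)
  gthrkaekxsp → gthrkaekxp (del s @10)
  gthrkaekxp → gthrkaekxt (sub p→t @10)
Edit distance = 3.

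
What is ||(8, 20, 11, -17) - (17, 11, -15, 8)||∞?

max(|x_i - y_i|) = max(|8 - 17|, |20 - 11|, |11 - (-15)|, |-17 - 8|) = max(9, 9, 26, 25) = 26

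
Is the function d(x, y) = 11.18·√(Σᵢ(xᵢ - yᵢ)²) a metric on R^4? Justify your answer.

Yes. The L2 (Euclidean) norm induces a metric on R^4, and multiplying a metric by a positive constant 11.18 > 0 preserves all four axioms: non-negativity (11.18·||x-y|| ≥ 0), identity (11.18·||x-y|| = 0 ⟺ ||x-y|| = 0 ⟺ x = y), symmetry (||x-y|| = ||y-x||), and the triangle inequality (11.18·||x-z|| ≤ 11.18·||x-y|| + 11.18·||y-z||). So d is a metric.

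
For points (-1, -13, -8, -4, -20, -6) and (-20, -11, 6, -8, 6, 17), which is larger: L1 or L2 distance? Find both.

L1 = |-1 - (-20)| + |-13 - (-11)| + |-8 - 6| + |-4 - (-8)| + |-20 - 6| + |-6 - 17| = 19 + 2 + 14 + 4 + 26 + 23 = 88
L2 = √(19² + 2² + 14² + 4² + 26² + 23²) = √1782 ≈ 42.2137
L1 ≥ L2 always (equality iff movement is along one axis); L1 > L2 here.
Ratio L1/L2 = 88/√1782 ≈ 2.0846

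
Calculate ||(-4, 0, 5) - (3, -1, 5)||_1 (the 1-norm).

Σ|x_i - y_i| = |-4 - 3| + |0 - (-1)| + |5 - 5| = 7 + 1 + 0 = 8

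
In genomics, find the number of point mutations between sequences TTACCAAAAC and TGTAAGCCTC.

Differing positions: 2, 3, 4, 5, 6, 7, 8, 9. Hamming distance = 8.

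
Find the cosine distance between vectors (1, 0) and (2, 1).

With u = (1, 0), v = (2, 1):
u·v = 1·2 + 0·1 = 2 + 0 = 2.
|u| = √(1² + 0²) = √1, |v| = √(2² + 1²) = √5, so |u||v| = √(1·5) = √5.
cos θ = (u·v)/(|u||v|) = 2/√5 ≈ 0.8944
Cosine distance = 1 - cos θ ≈ 1 - 0.8944 = 0.1056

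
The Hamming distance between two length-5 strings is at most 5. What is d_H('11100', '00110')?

Differing positions: 1, 2, 4. Hamming distance = 3. The maximum possible Hamming distance for length-5 strings is 5, so d_H/5 = 3/5 = 0.6.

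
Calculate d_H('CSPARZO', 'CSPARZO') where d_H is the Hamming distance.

Differing positions: none. Hamming distance = 0.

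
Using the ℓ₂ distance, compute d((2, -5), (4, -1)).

(Σ|x_i - y_i|^2)^(1/2) = (|2 - 4|^2 + |-5 - (-1)|^2)^(1/2)
= (2^2 + 4^2)^(1/2) = (4 + 16)^(1/2) = (20)^(1/2) ≈ 4.4721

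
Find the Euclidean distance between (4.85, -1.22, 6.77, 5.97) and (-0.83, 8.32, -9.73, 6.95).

√(Σ(x_i - y_i)²) = √((4.85 - (-0.83))² + (-1.22 - 8.32)² + (6.77 - (-9.73))² + (5.97 - 6.95)²)
= √(5.68² + (-9.54)² + 16.5² + (-0.98)²) = √(32.2624 + 91.0116 + 272.25 + 0.9604) = √396.4844 ≈ 19.9119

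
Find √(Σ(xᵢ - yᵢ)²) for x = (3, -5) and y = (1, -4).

√(Σ(x_i - y_i)²) = √((3 - 1)² + (-5 - (-4))²)
= √(2² + (-1)²) = √(4 + 1) = √5 ≈ 2.2361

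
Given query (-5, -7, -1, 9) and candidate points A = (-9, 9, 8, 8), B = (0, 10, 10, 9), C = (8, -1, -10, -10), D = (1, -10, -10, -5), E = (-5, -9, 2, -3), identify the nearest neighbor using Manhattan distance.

Distances: d(A) = 30, d(B) = 33, d(C) = 47, d(D) = 32, d(E) = 17. Nearest: E = (-5, -9, 2, -3) with distance 17.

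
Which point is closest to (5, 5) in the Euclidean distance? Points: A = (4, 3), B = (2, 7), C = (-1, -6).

Distances: d(A) ≈ 2.2361, d(B) ≈ 3.6056, d(C) ≈ 12.53. Nearest: A = (4, 3) with distance 2.2361.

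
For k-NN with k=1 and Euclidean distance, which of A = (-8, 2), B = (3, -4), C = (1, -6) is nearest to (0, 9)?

Distances: d(A) ≈ 10.6301, d(B) ≈ 13.3417, d(C) ≈ 15.0333. Nearest: A = (-8, 2) with distance 10.6301.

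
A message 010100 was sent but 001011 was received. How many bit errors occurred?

Differing positions: 2, 3, 4, 5, 6. Hamming distance = 5.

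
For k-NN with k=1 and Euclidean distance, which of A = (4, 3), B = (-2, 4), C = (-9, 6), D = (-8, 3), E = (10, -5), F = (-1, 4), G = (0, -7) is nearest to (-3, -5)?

Distances: d(A) ≈ 10.6301, d(B) ≈ 9.0554, d(C) ≈ 12.53, d(D) ≈ 9.434, d(E) = 13, d(F) ≈ 9.2195, d(G) ≈ 3.6056. Nearest: G = (0, -7) with distance 3.6056.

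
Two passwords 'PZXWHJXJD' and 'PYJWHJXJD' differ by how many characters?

Differing positions: 2, 3. Hamming distance = 2.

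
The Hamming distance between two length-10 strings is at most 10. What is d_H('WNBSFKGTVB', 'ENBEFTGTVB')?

Differing positions: 1, 4, 6. Hamming distance = 3. The maximum possible Hamming distance for length-10 strings is 10, so d_H/10 = 3/10 = 0.3.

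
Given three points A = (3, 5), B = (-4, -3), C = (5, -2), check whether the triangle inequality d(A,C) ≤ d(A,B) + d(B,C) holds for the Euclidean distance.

d(A,B) = √(7² + 8²) = √113 ≈ 10.6301, d(B,C) = √(9² + 1²) = √82 ≈ 9.0554, d(A,C) = √(2² + 7²) = √53 ≈ 7.2801.
d(A,C) ≈ 7.2801 ≤ 10.6301 + 9.0554 = 19.6855. Triangle inequality is satisfied.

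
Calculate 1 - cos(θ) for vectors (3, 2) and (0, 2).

With u = (3, 2), v = (0, 2):
u·v = 3·0 + 2·2 = 0 + 4 = 4.
|u| = √(3² + 2²) = √13, |v| = √(0² + 2²) = √4, so |u||v| = √(13·4) = √52.
cos θ = (u·v)/(|u||v|) = 4/√52 ≈ 0.5547
Cosine distance = 1 - cos θ ≈ 1 - 0.5547 = 0.4453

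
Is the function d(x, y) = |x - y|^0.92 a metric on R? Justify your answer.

Yes. With 0 < p = 0.92 ≤ 1, d(x,y) = |x-y|^0.92 is a metric on R. Non-negativity and symmetry are immediate; |x-y|^0.92 = 0 ⟺ |x-y| = 0 ⟺ x = y. For the triangle inequality, the function t ↦ t^0.92 is subadditive on [0,∞) when p ≤ 1, so |x-z|^0.92 ≤ (|x-y| + |y-z|)^0.92 ≤ |x-y|^0.92 + |y-z|^0.92.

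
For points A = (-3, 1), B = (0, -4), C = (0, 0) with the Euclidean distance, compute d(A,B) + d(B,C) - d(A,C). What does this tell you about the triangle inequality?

d(A,B) = √(3² + 5²) = √34 ≈ 5.831, d(B,C) = √(0² + 4²) = √16 = 4, d(A,C) = √(3² + 1²) = √10 ≈ 3.1623.
d(A,B) + d(B,C) - d(A,C) = 5.831 + 4 - 3.1623 = 9.831 - 3.1623 = 6.6687 (to 4 decimal places). This is ≥ 0, so the triangle inequality holds for these points.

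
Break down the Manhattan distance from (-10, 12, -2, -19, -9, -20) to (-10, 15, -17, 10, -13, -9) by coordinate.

Σ|x_i - y_i| = |-10 - (-10)| + |12 - 15| + |-2 - (-17)| + |-19 - 10| + |-9 - (-13)| + |-20 - (-9)| = 0 + 3 + 15 + 29 + 4 + 11 = 62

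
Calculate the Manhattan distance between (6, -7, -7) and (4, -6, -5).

Σ|x_i - y_i| = |6 - 4| + |-7 - (-6)| + |-7 - (-5)| = 2 + 1 + 2 = 5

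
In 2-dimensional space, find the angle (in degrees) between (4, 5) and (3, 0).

With u = (4, 5), v = (3, 0):
u·v = 4·3 + 5·0 = 12 + 0 = 12.
|u| = √(4² + 5²) = √41, |v| = √(3² + 0²) = √9, so |u||v| = √(41·9) = √369.
cos θ = (u·v)/(|u||v|) = 12/√369 ≈ 0.624695
θ = arccos(0.624695) ≈ 51.34°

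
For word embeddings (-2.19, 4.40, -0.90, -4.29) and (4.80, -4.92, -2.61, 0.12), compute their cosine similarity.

With u = (-2.19, 4.40, -0.90, -4.29), v = (4.80, -4.92, -2.61, 0.12):
u·v = (-2.19)·4.8 + 4.4·(-4.92) + (-0.9)·(-2.61) + (-4.29)·0.12 = (-10.512) + (-21.648) + 2.349 + (-0.5148) = -30.3258.
|u| = √((-2.19)² + 4.4² + (-0.9)² + (-4.29)²) = √(4.7961 + 19.36 + 0.81 + 18.4041) = √43.3702, |v| = √(4.8² + (-4.92)² + (-2.61)² + 0.12²) = √(23.04 + 24.2064 + 6.8121 + 0.0144) = √54.0729.
cos θ = (u·v)/(|u||v|) = -30.3258/(√43.3702·√54.0729) ≈ -0.6262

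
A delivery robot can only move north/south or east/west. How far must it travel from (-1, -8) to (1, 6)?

Σ|x_i - y_i| = |-1 - 1| + |-8 - 6| = 2 + 14 = 16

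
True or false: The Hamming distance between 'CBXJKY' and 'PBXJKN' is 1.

Differing positions: 1, 6. Hamming distance = 2, so the claim that d_H = 1 is false.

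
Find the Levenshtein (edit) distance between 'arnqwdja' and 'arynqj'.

Let D[i][j] be the edit distance between the first i characters of 'arnqwdja' and the first j characters of 'arynqj', with D[i][0] = i, D[0][j] = j, and D[i][j] = D[i-1][j-1] if the characters match, else 1 + min(D[i-1][j], D[i][j-1], D[i-1][j-1]). Filling the table (rows: prefixes of 'arnqwdja', columns: prefixes of 'arynqj'):
     ε  a  r  y  n  q  j
  ε  0  1  2  3  4  5  6
  a  1  0  1  2  3  4  5
  r  2  1  0  1  2  3  4
  n  3  2  1  1  1  2  3
  q  4  3  2  2  2  1  2
  w  5  4  3  3  3  2  2
  d  6  5  4  4  4  3  3
  j  7  6  5  5  5  4  3
  a  8  7  6  6  6  5  4
The bottom-right entry gives D[8][6] = 4, so no sequence of fewer than 4 edits works. Backtracking through the table gives one optimal edit sequence (4 edits):
  arnqwdja → arynqwdja (ins y @3)
  arynqwdja → arynqdja (del w @6)
  arynqdja → arynqja (del d @6)
  arynqja → arynqj (del a @7)
Edit distance = 4.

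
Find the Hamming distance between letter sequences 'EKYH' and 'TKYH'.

Differing positions: 1. Hamming distance = 1.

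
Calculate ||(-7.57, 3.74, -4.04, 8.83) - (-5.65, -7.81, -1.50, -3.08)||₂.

√(Σ(x_i - y_i)²) = √((-7.57 - (-5.65))² + (3.74 - (-7.81))² + (-4.04 - (-1.5))² + (8.83 - (-3.08))²)
= √((-1.92)² + 11.55² + (-2.54)² + 11.91²) = √(3.6864 + 133.4025 + 6.4516 + 141.8481) = √285.3886 ≈ 16.8934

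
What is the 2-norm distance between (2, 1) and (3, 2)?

(Σ|x_i - y_i|^2)^(1/2) = (|2 - 3|^2 + |1 - 2|^2)^(1/2)
= (1^2 + 1^2)^(1/2) = (1 + 1)^(1/2) = (2)^(1/2) ≈ 1.4142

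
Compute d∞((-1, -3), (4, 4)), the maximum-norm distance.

max(|x_i - y_i|) = max(|-1 - 4|, |-3 - 4|) = max(5, 7) = 7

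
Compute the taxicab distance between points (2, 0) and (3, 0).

Σ|x_i - y_i| = |2 - 3| + |0 - 0| = 1 + 0 = 1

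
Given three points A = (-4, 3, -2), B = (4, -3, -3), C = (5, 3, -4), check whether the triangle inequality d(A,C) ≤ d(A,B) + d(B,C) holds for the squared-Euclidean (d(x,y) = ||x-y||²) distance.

d(A,B) = 8² + 6² + 1² = 101, d(B,C) = 1² + 6² + 1² = 38, d(A,C) = 9² + 0² + 2² = 85.
d(A,C) = 85 ≤ 101 + 38 = 139. Triangle inequality is satisfied.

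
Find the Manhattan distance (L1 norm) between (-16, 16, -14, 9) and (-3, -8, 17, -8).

Σ|x_i - y_i| = |-16 - (-3)| + |16 - (-8)| + |-14 - 17| + |9 - (-8)| = 13 + 24 + 31 + 17 = 85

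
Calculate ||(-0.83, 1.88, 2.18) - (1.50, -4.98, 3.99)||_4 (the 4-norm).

(Σ|x_i - y_i|^4)^(1/4) = (|-0.83 - 1.5|^4 + |1.88 - (-4.98)|^4 + |2.18 - 3.99|^4)^(1/4)
= (2.33^4 + 6.86^4 + 1.81^4)^(1/4) ≈ (29.473 + 2214.606 + 10.7328)^(1/4) = (2254.8118)^(1/4) ≈ 6.8909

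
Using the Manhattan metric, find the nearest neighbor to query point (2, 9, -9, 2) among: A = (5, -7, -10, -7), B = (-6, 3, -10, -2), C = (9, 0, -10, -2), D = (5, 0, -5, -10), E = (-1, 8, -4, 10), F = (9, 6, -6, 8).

Distances: d(A) = 29, d(B) = 19, d(C) = 21, d(D) = 28, d(E) = 17, d(F) = 19. Nearest: E = (-1, 8, -4, 10) with distance 17.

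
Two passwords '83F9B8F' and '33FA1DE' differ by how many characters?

Differing positions: 1, 4, 5, 6, 7. Hamming distance = 5.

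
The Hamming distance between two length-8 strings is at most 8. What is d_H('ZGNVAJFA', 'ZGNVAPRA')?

Differing positions: 6, 7. Hamming distance = 2. The maximum possible Hamming distance for length-8 strings is 8, so d_H/8 = 2/8 = 0.25.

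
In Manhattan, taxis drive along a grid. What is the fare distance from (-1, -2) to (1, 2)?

Σ|x_i - y_i| = |-1 - 1| + |-2 - 2| = 2 + 4 = 6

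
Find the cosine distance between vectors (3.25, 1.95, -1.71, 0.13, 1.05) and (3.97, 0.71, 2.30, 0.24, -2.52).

With u = (3.25, 1.95, -1.71, 0.13, 1.05), v = (3.97, 0.71, 2.30, 0.24, -2.52):
u·v = 3.25·3.97 + 1.95·0.71 + (-1.71)·2.3 + 0.13·0.24 + 1.05·(-2.52) = 12.9025 + 1.3845 + (-3.933) + 0.0312 + (-2.646) = 7.7392.
|u| = √(3.25² + 1.95² + (-1.71)² + 0.13² + 1.05²) = √(10.5625 + 3.8025 + 2.9241 + 0.0169 + 1.1025) = √18.4085, |v| = √(3.97² + 0.71² + 2.3² + 0.24² + (-2.52)²) = √(15.7609 + 0.5041 + 5.29 + 0.0576 + 6.3504) = √27.963.
cos θ = (u·v)/(|u||v|) = 7.7392/(√18.4085·√27.963) ≈ 0.3411
Cosine distance = 1 - cos θ ≈ 1 - 0.3411 = 0.6589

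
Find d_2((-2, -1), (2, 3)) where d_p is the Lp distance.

(Σ|x_i - y_i|^2)^(1/2) = (|-2 - 2|^2 + |-1 - 3|^2)^(1/2)
= (4^2 + 4^2)^(1/2) = (16 + 16)^(1/2) = (32)^(1/2) ≈ 5.6569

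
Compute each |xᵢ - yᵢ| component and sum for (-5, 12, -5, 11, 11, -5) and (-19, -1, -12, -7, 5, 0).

Σ|x_i - y_i| = |-5 - (-19)| + |12 - (-1)| + |-5 - (-12)| + |11 - (-7)| + |11 - 5| + |-5 - 0| = 14 + 13 + 7 + 18 + 6 + 5 = 63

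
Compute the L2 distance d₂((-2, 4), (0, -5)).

√(Σ(x_i - y_i)²) = √((-2 - 0)² + (4 - (-5))²)
= √((-2)² + 9²) = √(4 + 81) = √85 ≈ 9.2195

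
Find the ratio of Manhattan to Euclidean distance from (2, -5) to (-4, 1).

L1 = |2 - (-4)| + |-5 - 1| = 6 + 6 = 12
L2 = √(6² + 6²) = √72 ≈ 8.4853
L1 ≥ L2 always (equality iff movement is along one axis); L1 > L2 here.
Ratio L1/L2 = 12/√72 ≈ 1.4142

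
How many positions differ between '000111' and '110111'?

Differing positions: 1, 2. Hamming distance = 2.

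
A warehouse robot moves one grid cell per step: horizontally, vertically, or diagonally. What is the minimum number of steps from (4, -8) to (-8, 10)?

max(|x_i - y_i|) = max(|4 - (-8)|, |-8 - 10|) = max(12, 18) = 18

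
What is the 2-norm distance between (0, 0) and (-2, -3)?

(Σ|x_i - y_i|^2)^(1/2) = (|0 - (-2)|^2 + |0 - (-3)|^2)^(1/2)
= (2^2 + 3^2)^(1/2) = (4 + 9)^(1/2) = (13)^(1/2) ≈ 3.6056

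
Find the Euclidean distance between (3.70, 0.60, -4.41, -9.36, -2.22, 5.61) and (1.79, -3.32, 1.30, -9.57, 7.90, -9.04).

√(Σ(x_i - y_i)²) = √((3.7 - 1.79)² + (0.6 - (-3.32))² + (-4.41 - 1.3)² + (-9.36 - (-9.57))² + (-2.22 - 7.9)² + (5.61 - (-9.04))²)
= √(1.91² + 3.92² + (-5.71)² + 0.21² + (-10.12)² + 14.65²) = √(3.6481 + 15.3664 + 32.6041 + 0.0441 + 102.4144 + 214.6225) = √368.6996 ≈ 19.2016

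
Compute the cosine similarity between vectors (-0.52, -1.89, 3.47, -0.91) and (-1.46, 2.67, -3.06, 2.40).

With u = (-0.52, -1.89, 3.47, -0.91), v = (-1.46, 2.67, -3.06, 2.40):
u·v = (-0.52)·(-1.46) + (-1.89)·2.67 + 3.47·(-3.06) + (-0.91)·2.4 = 0.7592 + (-5.0463) + (-10.6182) + (-2.184) = -17.0893.
|u| = √((-0.52)² + (-1.89)² + 3.47² + (-0.91)²) = √(0.2704 + 3.5721 + 12.0409 + 0.8281) = √16.7115, |v| = √((-1.46)² + 2.67² + (-3.06)² + 2.4²) = √(2.1316 + 7.1289 + 9.3636 + 5.76) = √24.3841.
cos θ = (u·v)/(|u||v|) = -17.0893/(√16.7115·√24.3841) ≈ -0.8466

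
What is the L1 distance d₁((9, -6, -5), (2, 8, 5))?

Σ|x_i - y_i| = |9 - 2| + |-6 - 8| + |-5 - 5| = 7 + 14 + 10 = 31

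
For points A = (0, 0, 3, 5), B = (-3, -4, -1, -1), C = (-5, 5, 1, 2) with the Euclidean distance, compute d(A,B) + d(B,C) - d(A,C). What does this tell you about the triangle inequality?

d(A,B) = √(3² + 4² + 4² + 6²) = √77 ≈ 8.775, d(B,C) = √(2² + 9² + 2² + 3²) = √98 ≈ 9.8995, d(A,C) = √(5² + 5² + 2² + 3²) = √63 ≈ 7.9373.
d(A,B) + d(B,C) - d(A,C) = 8.775 + 9.8995 - 7.9373 = 18.6745 - 7.9373 = 10.7372 (to 4 decimal places). This is ≥ 0, so the triangle inequality holds for these points.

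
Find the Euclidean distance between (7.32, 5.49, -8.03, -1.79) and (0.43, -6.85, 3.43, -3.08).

√(Σ(x_i - y_i)²) = √((7.32 - 0.43)² + (5.49 - (-6.85))² + (-8.03 - 3.43)² + (-1.79 - (-3.08))²)
= √(6.89² + 12.34² + (-11.46)² + 1.29²) = √(47.4721 + 152.2756 + 131.3316 + 1.6641) = √332.7434 ≈ 18.2413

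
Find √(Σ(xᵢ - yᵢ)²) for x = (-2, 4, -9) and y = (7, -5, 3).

√(Σ(x_i - y_i)²) = √((-2 - 7)² + (4 - (-5))² + (-9 - 3)²)
= √((-9)² + 9² + (-12)²) = √(81 + 81 + 144) = √306 ≈ 17.4929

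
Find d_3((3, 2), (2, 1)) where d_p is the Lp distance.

(Σ|x_i - y_i|^3)^(1/3) = (|3 - 2|^3 + |2 - 1|^3)^(1/3)
= (1^3 + 1^3)^(1/3) = (1 + 1)^(1/3) = (2)^(1/3) ≈ 1.2599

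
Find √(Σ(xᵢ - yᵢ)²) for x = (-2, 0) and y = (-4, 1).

√(Σ(x_i - y_i)²) = √((-2 - (-4))² + (0 - 1)²)
= √(2² + (-1)²) = √(4 + 1) = √5 ≈ 2.2361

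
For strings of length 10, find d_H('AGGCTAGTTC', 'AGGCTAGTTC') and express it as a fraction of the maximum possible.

Differing positions: none. Hamming distance = 0. The maximum possible Hamming distance for length-10 strings is 10, so d_H/10 = 0/10 = 0.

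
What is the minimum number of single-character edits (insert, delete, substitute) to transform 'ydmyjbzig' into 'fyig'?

Let D[i][j] be the edit distance between the first i characters of 'ydmyjbzig' and the first j characters of 'fyig', with D[i][0] = i, D[0][j] = j, and D[i][j] = D[i-1][j-1] if the characters match, else 1 + min(D[i-1][j], D[i][j-1], D[i-1][j-1]). Filling the table (rows: prefixes of 'ydmyjbzig', columns: prefixes of 'fyig'):
     ε  f  y  i  g
  ε  0  1  2  3  4
  y  1  1  1  2  3
  d  2  2  2  2  3
  m  3  3  3  3  3
  y  4  4  3  4  4
  j  5  5  4  4  5
  b  6  6  5  5  5
  z  7  7  6  6  6
  i  8  8  7  6  7
  g  9  9  8  7  6
The bottom-right entry gives D[9][4] = 6, so no sequence of fewer than 6 edits works. Backtracking through the table gives one optimal edit sequence (6 edits):
  ydmyjbzig → dmyjbzig (del y @1)
  dmyjbzig → myjbzig (del d @1)
  myjbzig → fyjbzig (sub m→f @1)
  fyjbzig → fybzig (del j @3)
  fybzig → fyzig (del b @3)
  fyzig → fyig (del z @3)
Edit distance = 6.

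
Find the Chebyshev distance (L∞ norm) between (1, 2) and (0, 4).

max(|x_i - y_i|) = max(|1 - 0|, |2 - 4|) = max(1, 2) = 2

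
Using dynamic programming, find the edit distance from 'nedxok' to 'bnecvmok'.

Let D[i][j] be the edit distance between the first i characters of 'nedxok' and the first j characters of 'bnecvmok', with D[i][0] = i, D[0][j] = j, and D[i][j] = D[i-1][j-1] if the characters match, else 1 + min(D[i-1][j], D[i][j-1], D[i-1][j-1]). Filling the table (rows: prefixes of 'nedxok', columns: prefixes of 'bnecvmok'):
     ε  b  n  e  c  v  m  o  k
  ε  0  1  2  3  4  5  6  7  8
  n  1  1  1  2  3  4  5  6  7
  e  2  2  2  1  2  3  4  5  6
  d  3  3  3  2  2  3  4  5  6
  x  4  4  4  3  3  3  4  5  6
  o  5  5  5  4  4  4  4  4  5
  k  6  6  6  5  5  5  5  5  4
The bottom-right entry gives D[6][8] = 4, so no sequence of fewer than 4 edits works. Backtracking through the table gives one optimal edit sequence (4 edits):
  nedxok → bnedxok (ins b @1)
  bnedxok → bnecdxok (ins c @4)
  bnecdxok → bnecvxok (sub d→v @5)
  bnecvxok → bnecvmok (sub x→m @6)
Edit distance = 4.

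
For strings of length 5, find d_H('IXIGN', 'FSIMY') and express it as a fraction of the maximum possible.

Differing positions: 1, 2, 4, 5. Hamming distance = 4. The maximum possible Hamming distance for length-5 strings is 5, so d_H/5 = 4/5 = 0.8.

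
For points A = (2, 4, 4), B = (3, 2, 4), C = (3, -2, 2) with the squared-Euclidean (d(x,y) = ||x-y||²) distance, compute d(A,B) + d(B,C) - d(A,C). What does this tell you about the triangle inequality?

d(A,B) = 1² + 2² + 0² = 5, d(B,C) = 0² + 4² + 2² = 20, d(A,C) = 1² + 6² + 2² = 41.
d(A,B) + d(B,C) - d(A,C) = 5 + 20 - 41 = 25 - 41 = -16. This is < 0, so the triangle inequality FAILS for these points (squared-Euclidean is not a metric).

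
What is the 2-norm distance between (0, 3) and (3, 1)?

(Σ|x_i - y_i|^2)^(1/2) = (|0 - 3|^2 + |3 - 1|^2)^(1/2)
= (3^2 + 2^2)^(1/2) = (9 + 4)^(1/2) = (13)^(1/2) ≈ 3.6056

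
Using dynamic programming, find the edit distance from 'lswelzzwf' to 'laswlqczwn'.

Let D[i][j] be the edit distance between the first i characters of 'lswelzzwf' and the first j characters of 'laswlqczwn', with D[i][0] = i, D[0][j] = j, and D[i][j] = D[i-1][j-1] if the characters match, else 1 + min(D[i-1][j], D[i][j-1], D[i-1][j-1]). Filling the table (rows: prefixes of 'lswelzzwf', columns: prefixes of 'laswlqczwn'):
     ε  l  a  s  w  l  q  c  z  w  n
  ε  0  1  2  3  4  5  6  7  8  9 10
  l  1  0  1  2  3  4  5  6  7  8  9
  s  2  1  1  1  2  3  4  5  6  7  8
  w  3  2  2  2  1  2  3  4  5  6  7
  e  4  3  3  3  2  2  3  4  5  6  7
  l  5  4  4  4  3  2  3  4  5  6  7
  z  6  5  5  5  4  3  3  4  4  5  6
  z  7  6  6  6  5  4  4  4  4  5  6
  w  8  7  7  7  6  5  5  5  5  4  5
  f  9  8  8  8  7  6  6  6  6  5  5
The bottom-right entry gives D[9][10] = 5, so no sequence of fewer than 5 edits works. Backtracking through the table gives one optimal edit sequence (5 edits):
  lswelzzwf → laswelzzwf (ins a @2)
  laswelzzwf → laswllzzwf (sub e→l @5)
  laswllzzwf → laswlqzzwf (sub l→q @6)
  laswlqzzwf → laswlqczwf (sub z→c @7)
  laswlqczwf → laswlqczwn (sub f→n @10)
Edit distance = 5.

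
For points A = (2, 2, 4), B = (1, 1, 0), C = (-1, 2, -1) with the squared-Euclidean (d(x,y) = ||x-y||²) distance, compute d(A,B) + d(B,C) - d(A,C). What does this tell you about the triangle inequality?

d(A,B) = 1² + 1² + 4² = 18, d(B,C) = 2² + 1² + 1² = 6, d(A,C) = 3² + 0² + 5² = 34.
d(A,B) + d(B,C) - d(A,C) = 18 + 6 - 34 = 24 - 34 = -10. This is < 0, so the triangle inequality FAILS for these points (squared-Euclidean is not a metric).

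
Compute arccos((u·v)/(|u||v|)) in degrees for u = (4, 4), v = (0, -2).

With u = (4, 4), v = (0, -2):
u·v = 4·0 + 4·(-2) = 0 + (-8) = -8.
|u| = √(4² + 4²) = √32, |v| = √(0² + (-2)²) = √4, so |u||v| = √(32·4) = √128.
cos θ = (u·v)/(|u||v|) = -8/√128 ≈ -0.707107
θ = arccos(-0.707107) ≈ 135°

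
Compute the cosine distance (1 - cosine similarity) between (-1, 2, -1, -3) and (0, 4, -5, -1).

With u = (-1, 2, -1, -3), v = (0, 4, -5, -1):
u·v = (-1)·0 + 2·4 + (-1)·(-5) + (-3)·(-1) = 0 + 8 + 5 + 3 = 16.
|u| = √((-1)² + 2² + (-1)² + (-3)²) = √15, |v| = √(0² + 4² + (-5)² + (-1)²) = √42, so |u||v| = √(15·42) = √630.
cos θ = (u·v)/(|u||v|) = 16/√630 ≈ 0.6375
Cosine distance = 1 - cos θ ≈ 1 - 0.6375 = 0.3625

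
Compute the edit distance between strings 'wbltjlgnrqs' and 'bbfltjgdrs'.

Let D[i][j] be the edit distance between the first i characters of 'wbltjlgnrqs' and the first j characters of 'bbfltjgdrs', with D[i][0] = i, D[0][j] = j, and D[i][j] = D[i-1][j-1] if the characters match, else 1 + min(D[i-1][j], D[i][j-1], D[i-1][j-1]). Filling the table (rows: prefixes of 'wbltjlgnrqs', columns: prefixes of 'bbfltjgdrs'):
     ε  b  b  f  l  t  j  g  d  r  s
  ε  0  1  2  3  4  5  6  7  8  9 10
  w  1  1  2  3  4  5  6  7  8  9 10
  b  2  1  1  2  3  4  5  6  7  8  9
  l  3  2  2  2  2  3  4  5  6  7  8
  t  4  3  3  3  3  2  3  4  5  6  7
  j  5  4  4  4  4  3  2  3  4  5  6
  l  6  5  5  5  4  4  3  3  4  5  6
  g  7  6  6  6  5  5  4  3  4  5  6
  n  8  7  7  7  6  6  5  4  4  5  6
  r  9  8  8  8  7  7  6  5  5  4  5
  q 10  9  9  9  8  8  7  6  6  5  5
  s 11 10 10 10  9  9  8  7  7  6  5
The bottom-right entry gives D[11][10] = 5, so no sequence of fewer than 5 edits works. Backtracking through the table gives one optimal edit sequence (5 edits):
  wbltjlgnrqs → bbltjlgnrqs (sub w→b @1)
  bbltjlgnrqs → bbfltjlgnrqs (ins f @3)
  bbfltjlgnrqs → bbfltjgnrqs (del l @7)
  bbfltjgnrqs → bbfltjgdrqs (sub n→d @8)
  bbfltjgdrqs → bbfltjgdrs (del q @10)
Edit distance = 5.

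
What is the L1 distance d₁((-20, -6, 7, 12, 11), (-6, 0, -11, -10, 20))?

Σ|x_i - y_i| = |-20 - (-6)| + |-6 - 0| + |7 - (-11)| + |12 - (-10)| + |11 - 20| = 14 + 6 + 18 + 22 + 9 = 69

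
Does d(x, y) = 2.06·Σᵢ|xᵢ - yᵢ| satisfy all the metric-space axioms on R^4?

Yes. The L1 (Manhattan) norm induces a metric on R^4, and multiplying a metric by a positive constant 2.06 > 0 preserves all four axioms: non-negativity (2.06·||x-y|| ≥ 0), identity (2.06·||x-y|| = 0 ⟺ ||x-y|| = 0 ⟺ x = y), symmetry (||x-y|| = ||y-x||), and the triangle inequality (2.06·||x-z|| ≤ 2.06·||x-y|| + 2.06·||y-z||). So d is a metric.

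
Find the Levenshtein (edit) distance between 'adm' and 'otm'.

Let D[i][j] be the edit distance between the first i characters of 'adm' and the first j characters of 'otm', with D[i][0] = i, D[0][j] = j, and D[i][j] = D[i-1][j-1] if the characters match, else 1 + min(D[i-1][j], D[i][j-1], D[i-1][j-1]). Filling the table (rows: prefixes of 'adm', columns: prefixes of 'otm'):
     ε  o  t  m
  ε  0  1  2  3
  a  1  1  2  3
  d  2  2  2  3
  m  3  3  3  2
The bottom-right entry gives D[3][3] = 2, so no sequence of fewer than 2 edits works. Backtracking through the table gives one optimal edit sequence (2 edits):
  adm → odm (sub a→o @1)
  odm → otm (sub d→t @2)
Edit distance = 2.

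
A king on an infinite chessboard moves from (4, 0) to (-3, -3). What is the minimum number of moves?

max(|x_i - y_i|) = max(|4 - (-3)|, |0 - (-3)|) = max(7, 3) = 7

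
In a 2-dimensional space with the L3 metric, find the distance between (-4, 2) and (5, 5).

(Σ|x_i - y_i|^3)^(1/3) = (|-4 - 5|^3 + |2 - 5|^3)^(1/3)
= (9^3 + 3^3)^(1/3) = (729 + 27)^(1/3) = (756)^(1/3) ≈ 9.1098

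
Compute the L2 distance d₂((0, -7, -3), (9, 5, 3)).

√(Σ(x_i - y_i)²) = √((0 - 9)² + (-7 - 5)² + (-3 - 3)²)
= √((-9)² + (-12)² + (-6)²) = √(81 + 144 + 36) = √261 ≈ 16.1555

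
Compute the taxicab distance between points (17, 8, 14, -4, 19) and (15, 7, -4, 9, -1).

Σ|x_i - y_i| = |17 - 15| + |8 - 7| + |14 - (-4)| + |-4 - 9| + |19 - (-1)| = 2 + 1 + 18 + 13 + 20 = 54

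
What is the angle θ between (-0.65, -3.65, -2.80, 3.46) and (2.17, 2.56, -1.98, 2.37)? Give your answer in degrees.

With u = (-0.65, -3.65, -2.80, 3.46), v = (2.17, 2.56, -1.98, 2.37):
u·v = (-0.65)·2.17 + (-3.65)·2.56 + (-2.8)·(-1.98) + 3.46·2.37 = (-1.4105) + (-9.344) + 5.544 + 8.2002 = 2.9897.
|u| = √((-0.65)² + (-3.65)² + (-2.8)² + 3.46²) = √(0.4225 + 13.3225 + 7.84 + 11.9716) = √33.5566, |v| = √(2.17² + 2.56² + (-1.98)² + 2.37²) = √(4.7089 + 6.5536 + 3.9204 + 5.6169) = √20.7998.
cos θ = (u·v)/(|u||v|) = 2.9897/(√33.5566·√20.7998) ≈ 0.113164
θ = arccos(0.113164) ≈ 83.5°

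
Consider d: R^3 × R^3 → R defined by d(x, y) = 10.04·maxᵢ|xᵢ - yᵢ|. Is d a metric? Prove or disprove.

Yes. The L∞ (Chebyshev) norm induces a metric on R^3, and multiplying a metric by a positive constant 10.04 > 0 preserves all four axioms: non-negativity (10.04·||x-y|| ≥ 0), identity (10.04·||x-y|| = 0 ⟺ ||x-y|| = 0 ⟺ x = y), symmetry (||x-y|| = ||y-x||), and the triangle inequality (10.04·||x-z|| ≤ 10.04·||x-y|| + 10.04·||y-z||). So d is a metric.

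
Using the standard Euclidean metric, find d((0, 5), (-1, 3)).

√(Σ(x_i - y_i)²) = √((0 - (-1))² + (5 - 3)²)
= √(1² + 2²) = √(1 + 4) = √5 ≈ 2.2361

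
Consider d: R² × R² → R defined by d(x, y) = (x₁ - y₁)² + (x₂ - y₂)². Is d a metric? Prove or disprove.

No. The squared Euclidean distance fails the triangle inequality. Counterexample: x = (0, 0), y = (5, 3), z = (10, 6). d(x,z) = 10² + 6² = 136, but d(x,y) + d(y,z) = (5² + 3²) + (5² + 3²) = 34 + 34 = 68. Since 136 > 68, the triangle inequality is violated. (Note: √d, the ordinary Euclidean distance, IS a metric.)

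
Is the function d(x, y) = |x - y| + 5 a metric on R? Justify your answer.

No. d fails identity of indiscernibles (specifically d(x,x) = 0): d(-2, -2) = |-2 - (-2)| + 5 = 0 + 5 = 5 ≠ 0.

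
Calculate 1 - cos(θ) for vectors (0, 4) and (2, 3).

With u = (0, 4), v = (2, 3):
u·v = 0·2 + 4·3 = 0 + 12 = 12.
|u| = √(0² + 4²) = √16, |v| = √(2² + 3²) = √13, so |u||v| = √(16·13) = √208.
cos θ = (u·v)/(|u||v|) = 12/√208 ≈ 0.8321
Cosine distance = 1 - cos θ ≈ 1 - 0.8321 = 0.1679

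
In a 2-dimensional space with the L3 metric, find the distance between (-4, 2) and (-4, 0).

(Σ|x_i - y_i|^3)^(1/3) = (|-4 - (-4)|^3 + |2 - 0|^3)^(1/3)
= (0^3 + 2^3)^(1/3) = (0 + 8)^(1/3) = (8)^(1/3) = 2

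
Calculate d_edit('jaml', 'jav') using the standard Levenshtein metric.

Let D[i][j] be the edit distance between the first i characters of 'jaml' and the first j characters of 'jav', with D[i][0] = i, D[0][j] = j, and D[i][j] = D[i-1][j-1] if the characters match, else 1 + min(D[i-1][j], D[i][j-1], D[i-1][j-1]). Filling the table (rows: prefixes of 'jaml', columns: prefixes of 'jav'):
     ε  j  a  v
  ε  0  1  2  3
  j  1  0  1  2
  a  2  1  0  1
  m  3  2  1  1
  l  4  3  2  2
The bottom-right entry gives D[4][3] = 2, so no sequence of fewer than 2 edits works. Backtracking through the table gives one optimal edit sequence (2 edits):
  jaml → jal (del m @3)
  jal → jav (sub l→v @3)
Edit distance = 2.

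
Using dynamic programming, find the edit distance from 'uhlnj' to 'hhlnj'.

Let D[i][j] be the edit distance between the first i characters of 'uhlnj' and the first j characters of 'hhlnj', with D[i][0] = i, D[0][j] = j, and D[i][j] = D[i-1][j-1] if the characters match, else 1 + min(D[i-1][j], D[i][j-1], D[i-1][j-1]). Filling the table (rows: prefixes of 'uhlnj', columns: prefixes of 'hhlnj'):
     ε  h  h  l  n  j
  ε  0  1  2  3  4  5
  u  1  1  2  3  4  5
  h  2  1  1  2  3  4
  l  3  2  2  1  2  3
  n  4  3  3  2  1  2
  j  5  4  4  3  2  1
The bottom-right entry gives D[5][5] = 1, so no sequence of fewer than 1 edit works. Backtracking through the table gives one optimal edit sequence (1 edit):
  uhlnj → hhlnj (sub u→h @1)
Edit distance = 1.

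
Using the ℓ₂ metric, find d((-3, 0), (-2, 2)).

√(Σ(x_i - y_i)²) = √((-3 - (-2))² + (0 - 2)²)
= √((-1)² + (-2)²) = √(1 + 4) = √5 ≈ 2.2361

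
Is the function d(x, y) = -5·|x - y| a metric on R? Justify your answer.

No. With c = -5 < 0, d fails non-negativity: d(6, 12) = -5·|6 - 12| = -5·6 = -30 < 0.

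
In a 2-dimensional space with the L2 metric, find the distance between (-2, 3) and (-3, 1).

(Σ|x_i - y_i|^2)^(1/2) = (|-2 - (-3)|^2 + |3 - 1|^2)^(1/2)
= (1^2 + 2^2)^(1/2) = (1 + 4)^(1/2) = (5)^(1/2) ≈ 2.2361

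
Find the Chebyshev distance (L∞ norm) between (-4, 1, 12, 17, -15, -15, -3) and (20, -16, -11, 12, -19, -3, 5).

max(|x_i - y_i|) = max(|-4 - 20|, |1 - (-16)|, |12 - (-11)|, |17 - 12|, |-15 - (-19)|, |-15 - (-3)|, |-3 - 5|) = max(24, 17, 23, 5, 4, 12, 8) = 24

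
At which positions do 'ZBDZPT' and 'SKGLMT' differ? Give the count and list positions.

Differing positions: 1, 2, 3, 4, 5. Hamming distance = 5.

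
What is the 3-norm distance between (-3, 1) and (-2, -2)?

(Σ|x_i - y_i|^3)^(1/3) = (|-3 - (-2)|^3 + |1 - (-2)|^3)^(1/3)
= (1^3 + 3^3)^(1/3) = (1 + 27)^(1/3) = (28)^(1/3) ≈ 3.0366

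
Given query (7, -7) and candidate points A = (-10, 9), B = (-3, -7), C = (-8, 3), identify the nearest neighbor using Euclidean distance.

Distances: d(A) ≈ 23.3452, d(B) = 10, d(C) ≈ 18.0278. Nearest: B = (-3, -7) with distance 10.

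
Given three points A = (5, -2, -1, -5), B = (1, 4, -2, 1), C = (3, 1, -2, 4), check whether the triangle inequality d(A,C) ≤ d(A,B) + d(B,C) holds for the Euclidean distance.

d(A,B) = √(4² + 6² + 1² + 6²) = √89 ≈ 9.434, d(B,C) = √(2² + 3² + 0² + 3²) = √22 ≈ 4.6904, d(A,C) = √(2² + 3² + 1² + 9²) = √95 ≈ 9.7468.
d(A,C) ≈ 9.7468 ≤ 9.434 + 4.6904 = 14.1244. Triangle inequality is satisfied.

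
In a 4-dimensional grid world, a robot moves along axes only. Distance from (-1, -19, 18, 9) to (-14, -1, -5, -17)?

Σ|x_i - y_i| = |-1 - (-14)| + |-19 - (-1)| + |18 - (-5)| + |9 - (-17)| = 13 + 18 + 23 + 26 = 80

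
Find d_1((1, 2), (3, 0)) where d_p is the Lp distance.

Σ|x_i - y_i| = |1 - 3| + |2 - 0| = 2 + 2 = 4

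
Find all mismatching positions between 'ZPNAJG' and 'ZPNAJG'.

Differing positions: none. Hamming distance = 0.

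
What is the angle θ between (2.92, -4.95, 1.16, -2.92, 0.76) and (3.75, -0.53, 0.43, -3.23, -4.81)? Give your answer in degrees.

With u = (2.92, -4.95, 1.16, -2.92, 0.76), v = (3.75, -0.53, 0.43, -3.23, -4.81):
u·v = 2.92·3.75 + (-4.95)·(-0.53) + 1.16·0.43 + (-2.92)·(-3.23) + 0.76·(-4.81) = 10.95 + 2.6235 + 0.4988 + 9.4316 + (-3.6556) = 19.8483.
|u| = √(2.92² + (-4.95)² + 1.16² + (-2.92)² + 0.76²) = √(8.5264 + 24.5025 + 1.3456 + 8.5264 + 0.5776) = √43.4785, |v| = √(3.75² + (-0.53)² + 0.43² + (-3.23)² + (-4.81)²) = √(14.0625 + 0.2809 + 0.1849 + 10.4329 + 23.1361) = √48.0973.
cos θ = (u·v)/(|u||v|) = 19.8483/(√43.4785·√48.0973) ≈ 0.434036
θ = arccos(0.434036) ≈ 64.28°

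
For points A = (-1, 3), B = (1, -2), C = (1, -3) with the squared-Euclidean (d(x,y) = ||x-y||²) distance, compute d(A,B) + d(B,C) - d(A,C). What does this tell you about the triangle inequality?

d(A,B) = 2² + 5² = 29, d(B,C) = 0² + 1² = 1, d(A,C) = 2² + 6² = 40.
d(A,B) + d(B,C) - d(A,C) = 29 + 1 - 40 = 30 - 40 = -10. This is < 0, so the triangle inequality FAILS for these points (squared-Euclidean is not a metric).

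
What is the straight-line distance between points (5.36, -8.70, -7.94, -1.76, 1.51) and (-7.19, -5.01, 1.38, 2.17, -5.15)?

√(Σ(x_i - y_i)²) = √((5.36 - (-7.19))² + (-8.7 - (-5.01))² + (-7.94 - 1.38)² + (-1.76 - 2.17)² + (1.51 - (-5.15))²)
= √(12.55² + (-3.69)² + (-9.32)² + (-3.93)² + 6.66²) = √(157.5025 + 13.6161 + 86.8624 + 15.4449 + 44.3556) = √317.7815 ≈ 17.8264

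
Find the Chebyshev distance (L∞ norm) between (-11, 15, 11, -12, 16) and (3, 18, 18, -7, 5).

max(|x_i - y_i|) = max(|-11 - 3|, |15 - 18|, |11 - 18|, |-12 - (-7)|, |16 - 5|) = max(14, 3, 7, 5, 11) = 14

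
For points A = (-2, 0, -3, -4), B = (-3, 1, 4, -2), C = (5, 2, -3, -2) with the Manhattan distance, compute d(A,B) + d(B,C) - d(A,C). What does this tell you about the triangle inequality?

d(A,B) = 1 + 1 + 7 + 2 = 11, d(B,C) = 8 + 1 + 7 + 0 = 16, d(A,C) = 7 + 2 + 0 + 2 = 11.
d(A,B) + d(B,C) - d(A,C) = 11 + 16 - 11 = 27 - 11 = 16. This is ≥ 0, so the triangle inequality holds for these points.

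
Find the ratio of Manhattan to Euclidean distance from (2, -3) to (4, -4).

L1 = |2 - 4| + |-3 - (-4)| = 2 + 1 = 3
L2 = √(2² + 1²) = √5 ≈ 2.2361
L1 ≥ L2 always (equality iff movement is along one axis); L1 > L2 here.
Ratio L1/L2 = 3/√5 ≈ 1.3416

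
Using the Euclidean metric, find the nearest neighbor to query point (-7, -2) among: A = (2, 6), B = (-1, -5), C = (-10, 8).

Distances: d(A) ≈ 12.0416, d(B) ≈ 6.7082, d(C) ≈ 10.4403. Nearest: B = (-1, -5) with distance 6.7082.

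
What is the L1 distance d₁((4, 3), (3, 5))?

Σ|x_i - y_i| = |4 - 3| + |3 - 5| = 1 + 2 = 3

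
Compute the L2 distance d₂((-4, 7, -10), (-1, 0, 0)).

√(Σ(x_i - y_i)²) = √((-4 - (-1))² + (7 - 0)² + (-10 - 0)²)
= √((-3)² + 7² + (-10)²) = √(9 + 49 + 100) = √158 ≈ 12.5698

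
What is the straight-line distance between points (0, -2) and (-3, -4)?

√(Σ(x_i - y_i)²) = √((0 - (-3))² + (-2 - (-4))²)
= √(3² + 2²) = √(9 + 4) = √13 ≈ 3.6056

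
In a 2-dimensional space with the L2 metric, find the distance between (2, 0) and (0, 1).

(Σ|x_i - y_i|^2)^(1/2) = (|2 - 0|^2 + |0 - 1|^2)^(1/2)
= (2^2 + 1^2)^(1/2) = (4 + 1)^(1/2) = (5)^(1/2) ≈ 2.2361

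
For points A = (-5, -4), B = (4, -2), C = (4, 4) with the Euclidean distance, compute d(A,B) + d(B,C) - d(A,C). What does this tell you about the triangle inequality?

d(A,B) = √(9² + 2²) = √85 ≈ 9.2195, d(B,C) = √(0² + 6²) = √36 = 6, d(A,C) = √(9² + 8²) = √145 ≈ 12.0416.
d(A,B) + d(B,C) - d(A,C) = 9.2195 + 6 - 12.0416 = 15.2195 - 12.0416 = 3.1779 (to 4 decimal places). This is ≥ 0, so the triangle inequality holds for these points.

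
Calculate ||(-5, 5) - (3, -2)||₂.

√(Σ(x_i - y_i)²) = √((-5 - 3)² + (5 - (-2))²)
= √((-8)² + 7²) = √(64 + 49) = √113 ≈ 10.6301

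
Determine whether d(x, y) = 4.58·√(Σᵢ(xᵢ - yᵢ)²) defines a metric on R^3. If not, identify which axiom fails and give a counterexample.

Yes. The L2 (Euclidean) norm induces a metric on R^3, and multiplying a metric by a positive constant 4.58 > 0 preserves all four axioms: non-negativity (4.58·||x-y|| ≥ 0), identity (4.58·||x-y|| = 0 ⟺ ||x-y|| = 0 ⟺ x = y), symmetry (||x-y|| = ||y-x||), and the triangle inequality (4.58·||x-z|| ≤ 4.58·||x-y|| + 4.58·||y-z||). So d is a metric.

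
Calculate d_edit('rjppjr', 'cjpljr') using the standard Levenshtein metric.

Let D[i][j] be the edit distance between the first i characters of 'rjppjr' and the first j characters of 'cjpljr', with D[i][0] = i, D[0][j] = j, and D[i][j] = D[i-1][j-1] if the characters match, else 1 + min(D[i-1][j], D[i][j-1], D[i-1][j-1]). Filling the table (rows: prefixes of 'rjppjr', columns: prefixes of 'cjpljr'):
     ε  c  j  p  l  j  r
  ε  0  1  2  3  4  5  6
  r  1  1  2  3  4  5  5
  j  2  2  1  2  3  4  5
  p  3  3  2  1  2  3  4
  p  4  4  3  2  2  3  4
  j  5  5  4  3  3  2  3
  r  6  6  5  4  4  3  2
The bottom-right entry gives D[6][6] = 2, so no sequence of fewer than 2 edits works. Backtracking through the table gives one optimal edit sequence (2 edits):
  rjppjr → cjppjr (sub r→c @1)
  cjppjr → cjpljr (sub p→l @4)
Edit distance = 2.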